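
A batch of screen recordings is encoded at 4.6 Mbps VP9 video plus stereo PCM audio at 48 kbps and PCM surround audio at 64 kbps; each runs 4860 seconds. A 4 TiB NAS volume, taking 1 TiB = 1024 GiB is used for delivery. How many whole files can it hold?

Audio total: 48 + 64 = 112 kbps = 0.112 Mbps.
Total bitrate: 4.712 Mbps.
Per item: 4.712 Mbps × 4860 s = 22,900 Mb = 2,863 MB.
Capacity: 4 TiB = 35,184,372 Mb; 1536.41 items → 1536 complete.

1536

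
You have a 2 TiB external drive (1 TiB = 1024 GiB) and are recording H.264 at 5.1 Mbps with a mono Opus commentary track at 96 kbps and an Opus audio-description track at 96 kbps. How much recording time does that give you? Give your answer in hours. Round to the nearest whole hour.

923 hours

Audio total: 96 + 96 = 192 kbps = 0.192 Mbps.
Total bitrate: 5.1 + 0.192 = 5.292 Mbps.
Capacity: 2 TiB = 17,592,186 Mb.
Recording time: 17,592,186 / 5.292 = 3,324,298 s ≈ 923 hours.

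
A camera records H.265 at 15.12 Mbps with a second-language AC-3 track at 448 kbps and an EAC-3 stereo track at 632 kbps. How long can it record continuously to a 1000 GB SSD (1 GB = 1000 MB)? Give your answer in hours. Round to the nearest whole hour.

Audio total: 448 + 632 = 1080 kbps = 1.080 Mbps.
Total bitrate: 15.12 + 1.080 = 16.200 Mbps.
Capacity: 1000 GB = 8,000,000 Mb.
Recording time: 8,000,000 / 16.200 = 493,827 s ≈ 137 hours.

137 hours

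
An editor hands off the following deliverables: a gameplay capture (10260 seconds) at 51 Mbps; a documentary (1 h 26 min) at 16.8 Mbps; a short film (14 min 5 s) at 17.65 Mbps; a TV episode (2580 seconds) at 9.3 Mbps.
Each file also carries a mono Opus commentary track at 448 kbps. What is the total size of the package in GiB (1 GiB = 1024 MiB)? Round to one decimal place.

Audio: 448 kbps = 0.448 Mbps.
gameplay capture: 51.448 Mbps × 10260 s = 527856.5 Mb
documentary: 17.248 Mbps × 5160 s = 88999.7 Mb
short film: 18.098 Mbps × 845 s = 15292.8 Mb
TV episode: 9.748 Mbps × 2580 s = 25149.8 Mb
Total: 657298.8 Mb = 82162.4 MB.
= 76.52 GiB.

76.5 GiB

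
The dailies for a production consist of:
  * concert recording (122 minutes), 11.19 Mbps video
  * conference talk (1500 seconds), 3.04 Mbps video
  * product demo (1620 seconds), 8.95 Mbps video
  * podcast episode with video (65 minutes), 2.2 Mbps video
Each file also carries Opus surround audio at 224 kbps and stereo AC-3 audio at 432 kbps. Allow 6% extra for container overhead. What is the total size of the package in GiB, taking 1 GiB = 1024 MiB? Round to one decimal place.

Audio total: 224 + 432 = 656 kbps = 0.656 Mbps.
concert recording: 11.846 Mbps × 7320 s × 1.06 = 91915.5 Mb
conference talk: 3.696 Mbps × 1500 s × 1.06 = 5876.6 Mb
product demo: 9.606 Mbps × 1620 s × 1.06 = 16495.4 Mb
podcast episode with video: 2.856 Mbps × 3900 s × 1.06 = 11806.7 Mb
Total: 126094.3 Mb = 15761.8 MB.
= 14.68 GiB.

14.7 GiB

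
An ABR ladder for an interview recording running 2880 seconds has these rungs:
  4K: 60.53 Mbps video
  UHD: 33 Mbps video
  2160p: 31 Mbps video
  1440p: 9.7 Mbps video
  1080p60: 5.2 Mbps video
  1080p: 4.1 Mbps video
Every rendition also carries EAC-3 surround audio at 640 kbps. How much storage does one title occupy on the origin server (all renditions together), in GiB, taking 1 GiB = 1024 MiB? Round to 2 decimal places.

49.41 GiB

Audio: 640 kbps = 0.640 Mbps.
Sum of rendition bitrates: (60.53+0.640) + (33+0.640) + (31+0.640) + (9.7+0.640) + (5.2+0.640) + (4.1+0.640) = 147.370 Mbps.
× 2880 s = 424,426 Mb = 53,053 MB = 49.41 GiB.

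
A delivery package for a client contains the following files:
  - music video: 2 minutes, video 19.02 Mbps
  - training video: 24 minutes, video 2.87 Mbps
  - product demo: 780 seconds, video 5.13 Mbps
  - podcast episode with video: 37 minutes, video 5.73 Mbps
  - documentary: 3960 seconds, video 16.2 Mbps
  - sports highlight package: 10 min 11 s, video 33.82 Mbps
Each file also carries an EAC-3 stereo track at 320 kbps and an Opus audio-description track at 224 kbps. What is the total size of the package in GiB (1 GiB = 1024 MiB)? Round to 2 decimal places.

13.15 GiB

Audio total: 320 + 224 = 544 kbps = 0.544 Mbps.
music video: 19.564 Mbps × 120 s = 2347.7 Mb
training video: 3.414 Mbps × 1440 s = 4916.2 Mb
product demo: 5.674 Mbps × 780 s = 4425.7 Mb
podcast episode with video: 6.274 Mbps × 2220 s = 13928.3 Mb
documentary: 16.744 Mbps × 3960 s = 66306.2 Mb
sports highlight package: 34.364 Mbps × 611 s = 20996.4 Mb
Total: 112920.5 Mb = 14115.1 MB.
= 13.15 GiB.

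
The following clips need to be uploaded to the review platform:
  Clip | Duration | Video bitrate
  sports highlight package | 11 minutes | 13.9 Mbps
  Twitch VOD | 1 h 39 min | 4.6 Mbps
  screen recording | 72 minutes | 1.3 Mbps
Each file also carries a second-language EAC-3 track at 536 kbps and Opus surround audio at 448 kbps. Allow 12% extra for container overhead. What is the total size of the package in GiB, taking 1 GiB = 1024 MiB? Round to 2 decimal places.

6.89 GiB

Audio total: 536 + 448 = 984 kbps = 0.984 Mbps.
sports highlight package: 14.884 Mbps × 660 s × 1.12 = 11002.3 Mb
Twitch VOD: 5.584 Mbps × 5940 s × 1.12 = 37149.2 Mb
screen recording: 2.284 Mbps × 4320 s × 1.12 = 11050.9 Mb
Total: 59202.4 Mb = 7400.3 MB.
= 6.892 GiB.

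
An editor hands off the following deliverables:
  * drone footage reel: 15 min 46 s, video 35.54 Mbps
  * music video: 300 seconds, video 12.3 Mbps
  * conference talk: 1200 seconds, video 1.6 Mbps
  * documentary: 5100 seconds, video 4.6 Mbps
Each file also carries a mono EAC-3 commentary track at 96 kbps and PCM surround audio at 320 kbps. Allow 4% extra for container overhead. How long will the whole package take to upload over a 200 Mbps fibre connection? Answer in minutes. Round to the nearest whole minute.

Audio total: 96 + 320 = 416 kbps = 0.416 Mbps.
drone footage reel: 35.956 Mbps × 946 s × 1.04 = 35375.0 Mb
music video: 12.716 Mbps × 300 s × 1.04 = 3967.4 Mb
conference talk: 2.016 Mbps × 1200 s × 1.04 = 2516.0 Mb
documentary: 5.016 Mbps × 5100 s × 1.04 = 26604.9 Mb
Total: 68463.2 Mb = 8557.9 MB.
At 200 Mbps: 68463.2 / 200 = 342 s ≈ 5.71 minutes.

6 minutes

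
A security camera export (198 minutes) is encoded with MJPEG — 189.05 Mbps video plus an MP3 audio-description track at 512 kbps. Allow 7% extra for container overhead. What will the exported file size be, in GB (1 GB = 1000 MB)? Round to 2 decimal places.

198 min = 11880 s
Audio: 512 kbps = 0.512 Mbps.
Total bitrate: 189.05 + 0.512 = 189.562 Mbps.
Stream data: 189.562 Mbps × 11880 s = 2251996.6 Mb.
With 7% container overhead: ×1.07.
2,409,636 Mb ÷ 8 = 301,205 MB → 301.2 GB.

301.20 GB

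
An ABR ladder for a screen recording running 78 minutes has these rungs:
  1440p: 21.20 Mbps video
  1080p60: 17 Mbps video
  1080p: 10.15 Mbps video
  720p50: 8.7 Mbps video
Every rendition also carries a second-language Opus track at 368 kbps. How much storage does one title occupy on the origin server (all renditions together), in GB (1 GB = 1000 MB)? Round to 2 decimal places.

34.24 GB

78 min = 4680 s
Audio: 368 kbps = 0.368 Mbps.
Sum of rendition bitrates: (21.20+0.368) + (17+0.368) + (10.15+0.368) + (8.7+0.368) = 58.522 Mbps.
× 4680 s = 273,883 Mb = 34,235 MB = 34.24 GB.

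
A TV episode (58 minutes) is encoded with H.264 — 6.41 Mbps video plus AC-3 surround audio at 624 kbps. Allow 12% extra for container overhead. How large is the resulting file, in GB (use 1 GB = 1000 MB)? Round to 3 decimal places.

3.427 GB

58 min = 3480 s
Audio: 624 kbps = 0.624 Mbps.
Total bitrate: 6.41 + 0.624 = 7.034 Mbps.
Stream data: 7.034 Mbps × 3480 s = 24478.3 Mb.
With 12% container overhead: ×1.12.
27,416 Mb ÷ 8 = 3,427 MB → 3.427 GB.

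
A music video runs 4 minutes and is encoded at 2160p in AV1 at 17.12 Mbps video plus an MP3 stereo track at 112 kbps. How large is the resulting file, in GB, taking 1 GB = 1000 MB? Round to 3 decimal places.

0.517 GB

4 min = 240 s
Audio: 112 kbps = 0.112 Mbps.
Total bitrate: 17.12 + 0.112 = 17.232 Mbps.
Stream data: 17.232 Mbps × 240 s = 4135.7 Mb.
4,136 Mb ÷ 8 = 517.0 MB → 0.517 GB.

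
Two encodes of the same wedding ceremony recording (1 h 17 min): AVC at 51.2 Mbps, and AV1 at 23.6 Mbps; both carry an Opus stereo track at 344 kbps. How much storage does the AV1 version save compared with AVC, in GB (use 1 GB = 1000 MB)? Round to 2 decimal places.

15.94 GB

1 h 17 min = 77 min = 4620 s
Audio: 344 kbps = 0.344 Mbps.
AVC: 51.544 Mbps × 4620 s = 238133.3 Mb = 29.767 GB.
AV1: 23.944 Mbps × 4620 s = 110621.3 Mb = 13.828 GB.
Saving: 29.767 − 13.828 = 15.939 GB.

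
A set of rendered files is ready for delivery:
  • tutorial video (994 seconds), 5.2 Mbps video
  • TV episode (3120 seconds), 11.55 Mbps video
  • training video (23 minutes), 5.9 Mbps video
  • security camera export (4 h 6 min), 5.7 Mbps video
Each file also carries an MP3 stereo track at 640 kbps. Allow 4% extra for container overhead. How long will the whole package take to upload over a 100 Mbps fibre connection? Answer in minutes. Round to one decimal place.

Audio: 640 kbps = 0.640 Mbps.
tutorial video: 5.840 Mbps × 994 s × 1.04 = 6037.2 Mb
TV episode: 12.190 Mbps × 3120 s × 1.04 = 39554.1 Mb
training video: 6.540 Mbps × 1380 s × 1.04 = 9386.2 Mb
security camera export: 6.340 Mbps × 14760 s × 1.04 = 97321.5 Mb
Total: 152299.0 Mb = 19037.4 MB.
At 100 Mbps: 152299.0 / 100 = 1523 s ≈ 25.4 minutes.

25.4 minutes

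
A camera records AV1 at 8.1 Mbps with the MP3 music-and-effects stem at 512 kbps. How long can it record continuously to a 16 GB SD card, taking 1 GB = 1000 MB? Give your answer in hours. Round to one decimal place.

4.1 hours

Audio: 512 kbps = 0.512 Mbps.
Total bitrate: 8.1 + 0.512 = 8.612 Mbps.
Capacity: 16 GB = 128,000 Mb.
Recording time: 128,000 / 8.612 = 14,863 s ≈ 4.13 hours.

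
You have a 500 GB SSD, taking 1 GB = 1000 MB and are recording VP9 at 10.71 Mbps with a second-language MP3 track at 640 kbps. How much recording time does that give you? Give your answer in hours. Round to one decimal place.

Audio: 640 kbps = 0.640 Mbps.
Total bitrate: 10.71 + 0.640 = 11.350 Mbps.
Capacity: 500 GB = 4,000,000 Mb.
Recording time: 4,000,000 / 11.350 = 352,423 s ≈ 97.9 hours.

97.9 hours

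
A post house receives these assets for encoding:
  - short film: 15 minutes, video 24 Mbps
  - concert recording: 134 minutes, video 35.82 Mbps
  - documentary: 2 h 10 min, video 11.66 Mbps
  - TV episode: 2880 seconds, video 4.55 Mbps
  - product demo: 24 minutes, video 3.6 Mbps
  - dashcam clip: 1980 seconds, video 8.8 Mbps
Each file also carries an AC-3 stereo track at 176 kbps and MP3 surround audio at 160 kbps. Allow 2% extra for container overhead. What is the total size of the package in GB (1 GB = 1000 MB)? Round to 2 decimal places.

Audio total: 176 + 160 = 336 kbps = 0.336 Mbps.
short film: 24.336 Mbps × 900 s × 1.02 = 22340.4 Mb
concert recording: 36.156 Mbps × 8040 s × 1.02 = 296508.1 Mb
documentary: 11.996 Mbps × 7800 s × 1.02 = 95440.2 Mb
TV episode: 4.886 Mbps × 2880 s × 1.02 = 14353.1 Mb
product demo: 3.936 Mbps × 1440 s × 1.02 = 5781.2 Mb
dashcam clip: 9.136 Mbps × 1980 s × 1.02 = 18451.1 Mb
Total: 452874.1 Mb = 56609.3 MB.
= 56.61 GB.

56.61 GB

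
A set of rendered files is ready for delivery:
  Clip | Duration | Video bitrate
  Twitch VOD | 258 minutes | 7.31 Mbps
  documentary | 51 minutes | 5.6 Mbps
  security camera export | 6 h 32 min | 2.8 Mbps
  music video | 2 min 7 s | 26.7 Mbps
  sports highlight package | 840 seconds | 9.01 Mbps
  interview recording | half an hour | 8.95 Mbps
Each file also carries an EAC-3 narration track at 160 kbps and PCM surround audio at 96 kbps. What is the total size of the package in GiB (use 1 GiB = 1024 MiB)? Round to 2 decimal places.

27.32 GiB

Audio total: 160 + 96 = 256 kbps = 0.256 Mbps.
Twitch VOD: 7.566 Mbps × 15480 s = 117121.7 Mb
documentary: 5.856 Mbps × 3060 s = 17919.4 Mb
security camera export: 3.056 Mbps × 23520 s = 71877.1 Mb
music video: 26.956 Mbps × 127 s = 3423.4 Mb
sports highlight package: 9.266 Mbps × 840 s = 7783.4 Mb
interview recording: 9.206 Mbps × 1800 s = 16570.8 Mb
Total: 234695.8 Mb = 29337.0 MB.
= 27.32 GiB.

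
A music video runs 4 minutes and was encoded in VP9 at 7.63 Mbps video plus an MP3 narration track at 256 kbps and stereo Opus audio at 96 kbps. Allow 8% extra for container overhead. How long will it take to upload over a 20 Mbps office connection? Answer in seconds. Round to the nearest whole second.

4 min = 240 s
Audio total: 256 + 96 = 352 kbps = 0.352 Mbps.
Total bitrate: 7.982 Mbps.
File: 7.982 Mbps × 240 s = 1915.7 Mb.
With 8% container overhead: ×1.08. → 2068.9 Mb.
At 20 Mbps: 2068.9 / 20 = 103.4 s ≈ 103 seconds.

103 seconds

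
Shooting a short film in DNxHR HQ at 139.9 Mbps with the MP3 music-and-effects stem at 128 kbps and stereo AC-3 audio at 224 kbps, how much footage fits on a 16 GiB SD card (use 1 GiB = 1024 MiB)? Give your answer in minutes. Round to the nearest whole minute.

16 minutes

Audio total: 128 + 224 = 352 kbps = 0.352 Mbps.
Total bitrate: 139.9 + 0.352 = 140.252 Mbps.
Capacity: 16 GiB = 137,439 Mb.
Recording time: 137,439 / 140.252 = 979.9 s ≈ 16.3 minutes.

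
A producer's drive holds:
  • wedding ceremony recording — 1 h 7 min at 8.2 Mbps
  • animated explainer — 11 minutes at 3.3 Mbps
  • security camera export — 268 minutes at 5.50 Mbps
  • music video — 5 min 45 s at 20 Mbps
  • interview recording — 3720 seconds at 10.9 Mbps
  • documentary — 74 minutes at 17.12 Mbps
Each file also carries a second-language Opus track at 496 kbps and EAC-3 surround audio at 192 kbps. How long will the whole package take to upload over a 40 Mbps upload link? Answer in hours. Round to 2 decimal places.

1.86 hours

Audio total: 496 + 192 = 688 kbps = 0.688 Mbps.
wedding ceremony recording: 8.888 Mbps × 4020 s = 35729.8 Mb
animated explainer: 3.988 Mbps × 660 s = 2632.1 Mb
security camera export: 6.188 Mbps × 16080 s = 99503.0 Mb
music video: 20.688 Mbps × 345 s = 7137.4 Mb
interview recording: 11.588 Mbps × 3720 s = 43107.4 Mb
documentary: 17.808 Mbps × 4440 s = 79067.5 Mb
Total: 267177.1 Mb = 33397.1 MB.
At 40 Mbps: 267177.1 / 40 = 6679 s ≈ 1.86 hours.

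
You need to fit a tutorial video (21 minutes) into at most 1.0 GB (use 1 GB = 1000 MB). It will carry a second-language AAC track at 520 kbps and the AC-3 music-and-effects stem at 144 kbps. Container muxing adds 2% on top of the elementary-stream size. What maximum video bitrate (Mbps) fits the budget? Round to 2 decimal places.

Budget: 1.0 GB = 8000.0 Mb.
Stream payload after overhead: 8000.0 / 1.02 = 7843.1 Mb.
21 min = 1260 s
Total bitrate budget: 7843.1 Mb / 1260 s = 6.225 Mbps.
Audio total: 520 + 144 = 664 kbps = 0.664 Mbps.
Video: 6.225 − 0.664 = 5.561 Mbps.

5.56 Mbps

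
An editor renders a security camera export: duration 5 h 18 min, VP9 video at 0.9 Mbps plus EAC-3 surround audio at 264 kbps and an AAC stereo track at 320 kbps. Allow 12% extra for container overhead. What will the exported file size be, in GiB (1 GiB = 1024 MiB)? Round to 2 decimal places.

5 h 18 min = 318 min = 19080 s
Audio total: 264 + 320 = 584 kbps = 0.584 Mbps.
Total bitrate: 0.9 + 0.584 = 1.484 Mbps.
Stream data: 1.484 Mbps × 19080 s = 28314.7 Mb.
With 12% container overhead: ×1.12.
31,712 Mb = 3,964,060,800 bytes ÷ 1,073,741,824 = 3.692 GiB.

3.69 GiB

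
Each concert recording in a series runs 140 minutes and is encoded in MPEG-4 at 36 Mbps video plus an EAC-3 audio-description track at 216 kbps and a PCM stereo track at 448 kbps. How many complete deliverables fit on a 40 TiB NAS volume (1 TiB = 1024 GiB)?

1142

140 min = 8400 s
Audio total: 216 + 448 = 664 kbps = 0.664 Mbps.
Total bitrate: 36.664 Mbps.
Per item: 36.664 Mbps × 8400 s = 307,978 Mb = 38,497 MB.
Capacity: 40 TiB = 351,843,721 Mb; 1142.43 items → 1142 complete.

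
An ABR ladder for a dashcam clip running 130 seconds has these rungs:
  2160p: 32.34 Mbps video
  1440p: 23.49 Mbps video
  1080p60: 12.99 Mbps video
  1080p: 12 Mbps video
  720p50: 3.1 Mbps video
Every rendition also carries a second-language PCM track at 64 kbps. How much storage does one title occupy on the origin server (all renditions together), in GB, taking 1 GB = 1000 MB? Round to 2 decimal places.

1.37 GB

Audio: 64 kbps = 0.064 Mbps.
Sum of rendition bitrates: (32.34+0.064) + (23.49+0.064) + (12.99+0.064) + (12+0.064) + (3.1+0.064) = 84.240 Mbps.
× 130 s = 10,951 Mb = 1,369 MB = 1.369 GB.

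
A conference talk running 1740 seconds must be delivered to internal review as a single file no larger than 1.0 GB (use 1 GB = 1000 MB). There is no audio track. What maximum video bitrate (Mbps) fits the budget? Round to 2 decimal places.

Budget: 1.0 GB = 8000.0 Mb.
Total bitrate budget: 8000.0 Mb / 1740 s = 4.598 Mbps.

4.60 Mbps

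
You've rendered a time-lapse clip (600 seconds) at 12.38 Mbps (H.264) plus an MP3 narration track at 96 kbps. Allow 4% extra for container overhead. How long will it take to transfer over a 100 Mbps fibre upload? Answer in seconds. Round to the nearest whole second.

Audio: 96 kbps = 0.096 Mbps.
Total bitrate: 12.476 Mbps.
File: 12.476 Mbps × 600 s = 7485.6 Mb.
With 4% container overhead: ×1.04. → 7785.0 Mb.
At 100 Mbps: 7785.0 / 100 = 77.9 s ≈ 77.9 seconds.

78 seconds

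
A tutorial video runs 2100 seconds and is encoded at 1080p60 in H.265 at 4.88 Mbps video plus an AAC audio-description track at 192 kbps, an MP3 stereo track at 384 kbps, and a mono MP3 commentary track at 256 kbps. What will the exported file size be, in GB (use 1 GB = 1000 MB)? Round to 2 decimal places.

1.50 GB

Audio total: 192 + 384 + 256 = 832 kbps = 0.832 Mbps.
Total bitrate: 4.88 + 0.832 = 5.712 Mbps.
Stream data: 5.712 Mbps × 2100 s = 11995.2 Mb.
11,995 Mb ÷ 8 = 1,499 MB → 1.499 GB.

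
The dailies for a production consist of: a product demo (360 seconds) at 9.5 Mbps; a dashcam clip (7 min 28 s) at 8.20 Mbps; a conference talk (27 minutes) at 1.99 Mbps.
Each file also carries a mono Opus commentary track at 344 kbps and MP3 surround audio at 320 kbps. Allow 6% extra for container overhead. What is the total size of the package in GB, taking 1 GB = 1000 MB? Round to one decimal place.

Audio total: 344 + 320 = 664 kbps = 0.664 Mbps.
product demo: 10.164 Mbps × 360 s × 1.06 = 3878.6 Mb
dashcam clip: 8.864 Mbps × 448 s × 1.06 = 4209.3 Mb
conference talk: 2.654 Mbps × 1620 s × 1.06 = 4557.4 Mb
Total: 12645.4 Mb = 1580.7 MB.
= 1.581 GB.

1.6 GB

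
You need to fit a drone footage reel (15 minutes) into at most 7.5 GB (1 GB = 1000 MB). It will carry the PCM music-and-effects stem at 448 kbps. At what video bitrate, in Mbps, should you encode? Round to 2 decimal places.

Budget: 7.5 GB = 60000.0 Mb.
15 min = 900 s
Total bitrate budget: 60000.0 Mb / 900 s = 66.667 Mbps.
Audio: 448 kbps = 0.448 Mbps.
Video: 66.667 − 0.448 = 66.219 Mbps.

66.22 Mbps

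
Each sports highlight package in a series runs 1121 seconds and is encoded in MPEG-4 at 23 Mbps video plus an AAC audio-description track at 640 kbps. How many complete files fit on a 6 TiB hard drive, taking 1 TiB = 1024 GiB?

1991

Audio: 640 kbps = 0.640 Mbps.
Total bitrate: 23.640 Mbps.
Per item: 23.640 Mbps × 1121 s = 26,500 Mb = 3,313 MB.
Capacity: 6 TiB = 52,776,558 Mb; 1991.54 items → 1991 complete.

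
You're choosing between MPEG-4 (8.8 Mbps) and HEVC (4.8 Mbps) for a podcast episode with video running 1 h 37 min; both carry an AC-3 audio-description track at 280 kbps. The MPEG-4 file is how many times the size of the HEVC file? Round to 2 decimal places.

1.79

1 h 37 min = 97 min = 5820 s
Audio: 280 kbps = 0.280 Mbps.
MPEG-4: 9.080 Mbps × 5820 s = 52845.6 Mb = 6.606 GB.
HEVC: 5.080 Mbps × 5820 s = 29565.6 Mb = 3.696 GB.
Ratio: 6.606 / 3.696 = 1.787.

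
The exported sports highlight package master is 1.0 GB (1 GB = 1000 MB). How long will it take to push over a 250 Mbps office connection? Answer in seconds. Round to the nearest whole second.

File: 1.0 GB = 8000.0 Mb.
At 250 Mbps: 8000.0 / 250 = 32.0 s ≈ 32 seconds.

32 seconds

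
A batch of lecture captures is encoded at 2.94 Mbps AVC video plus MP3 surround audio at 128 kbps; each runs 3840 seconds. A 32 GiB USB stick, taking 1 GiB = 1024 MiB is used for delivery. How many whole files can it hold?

Audio: 128 kbps = 0.128 Mbps.
Total bitrate: 3.068 Mbps.
Per item: 3.068 Mbps × 3840 s = 11,781 Mb = 1,473 MB.
Capacity: 32 GiB = 274,878 Mb; 23.33 items → 23 complete.

23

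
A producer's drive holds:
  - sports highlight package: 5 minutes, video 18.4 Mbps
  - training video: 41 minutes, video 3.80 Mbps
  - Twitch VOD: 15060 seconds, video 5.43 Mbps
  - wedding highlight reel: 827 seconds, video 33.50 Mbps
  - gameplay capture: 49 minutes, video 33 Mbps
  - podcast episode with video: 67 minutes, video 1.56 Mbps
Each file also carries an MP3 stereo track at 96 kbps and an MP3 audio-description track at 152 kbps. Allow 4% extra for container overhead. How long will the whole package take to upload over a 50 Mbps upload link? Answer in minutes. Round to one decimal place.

81.1 minutes

Audio total: 96 + 152 = 248 kbps = 0.248 Mbps.
sports highlight package: 18.648 Mbps × 300 s × 1.04 = 5818.2 Mb
training video: 4.048 Mbps × 2460 s × 1.04 = 10356.4 Mb
Twitch VOD: 5.678 Mbps × 15060 s × 1.04 = 88931.1 Mb
wedding highlight reel: 33.748 Mbps × 827 s × 1.04 = 29026.0 Mb
gameplay capture: 33.248 Mbps × 2940 s × 1.04 = 101659.1 Mb
podcast episode with video: 1.808 Mbps × 4020 s × 1.04 = 7558.9 Mb
Total: 243349.6 Mb = 30418.7 MB.
At 50 Mbps: 243349.6 / 50 = 4867 s ≈ 81.1 minutes.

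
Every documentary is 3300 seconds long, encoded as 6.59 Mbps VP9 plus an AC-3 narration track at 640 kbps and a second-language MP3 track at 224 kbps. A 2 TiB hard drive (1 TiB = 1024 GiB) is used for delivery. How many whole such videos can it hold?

Audio total: 640 + 224 = 864 kbps = 0.864 Mbps.
Total bitrate: 7.454 Mbps.
Per item: 7.454 Mbps × 3300 s = 24,598 Mb = 3,075 MB.
Capacity: 2 TiB = 17,592,186 Mb; 715.18 items → 715 complete.

715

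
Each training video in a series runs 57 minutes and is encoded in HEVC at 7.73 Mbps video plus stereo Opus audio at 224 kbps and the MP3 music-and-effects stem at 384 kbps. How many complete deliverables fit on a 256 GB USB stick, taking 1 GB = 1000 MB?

71

57 min = 3420 s
Audio total: 224 + 384 = 608 kbps = 0.608 Mbps.
Total bitrate: 8.338 Mbps.
Per item: 8.338 Mbps × 3420 s = 28,516 Mb = 3,564 MB.
Capacity: 256 GB = 2,048,000 Mb; 71.82 items → 71 complete.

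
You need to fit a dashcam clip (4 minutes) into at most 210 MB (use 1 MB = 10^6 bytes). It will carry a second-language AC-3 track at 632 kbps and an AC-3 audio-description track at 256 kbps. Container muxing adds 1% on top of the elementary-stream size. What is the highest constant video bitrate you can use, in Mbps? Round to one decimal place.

6.0 Mbps

Budget: 210 MB = 1680.0 Mb.
Stream payload after overhead: 1680.0 / 1.01 = 1663.4 Mb.
4 min = 240 s
Total bitrate budget: 1663.4 Mb / 240 s = 6.931 Mbps.
Audio total: 632 + 256 = 888 kbps = 0.888 Mbps.
Video: 6.931 − 0.888 = 6.043 Mbps.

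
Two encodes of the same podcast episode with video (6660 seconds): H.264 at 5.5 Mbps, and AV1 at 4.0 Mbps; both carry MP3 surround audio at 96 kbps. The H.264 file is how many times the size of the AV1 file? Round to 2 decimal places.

1.37

Audio: 96 kbps = 0.096 Mbps.
H.264: 5.596 Mbps × 6660 s = 37269.4 Mb = 4.659 GB.
AV1: 4.096 Mbps × 6660 s = 27279.4 Mb = 3.410 GB.
Ratio: 4.659 / 3.410 = 1.366.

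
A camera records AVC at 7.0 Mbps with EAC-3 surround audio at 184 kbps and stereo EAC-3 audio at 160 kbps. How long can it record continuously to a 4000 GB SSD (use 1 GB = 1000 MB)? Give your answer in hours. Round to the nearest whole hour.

Audio total: 184 + 160 = 344 kbps = 0.344 Mbps.
Total bitrate: 7.0 + 0.344 = 7.344 Mbps.
Capacity: 4000 GB = 32,000,000 Mb.
Recording time: 32,000,000 / 7.344 = 4,357,298 s ≈ 1,210 hours.

1210 hours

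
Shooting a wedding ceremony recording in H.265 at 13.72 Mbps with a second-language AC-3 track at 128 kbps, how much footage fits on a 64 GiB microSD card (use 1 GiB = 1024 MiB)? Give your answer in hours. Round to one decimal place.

Audio: 128 kbps = 0.128 Mbps.
Total bitrate: 13.72 + 0.128 = 13.848 Mbps.
Capacity: 64 GiB = 549,756 Mb.
Recording time: 549,756 / 13.848 = 39,699 s ≈ 11.0 hours.

11.0 hours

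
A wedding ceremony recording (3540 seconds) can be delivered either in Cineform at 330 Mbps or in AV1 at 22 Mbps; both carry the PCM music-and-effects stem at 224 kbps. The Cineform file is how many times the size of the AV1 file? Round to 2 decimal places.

14.86

Audio: 224 kbps = 0.224 Mbps.
Cineform: 330.224 Mbps × 3540 s = 1168993.0 Mb = 146.124 GB.
AV1: 22.224 Mbps × 3540 s = 78673.0 Mb = 9.834 GB.
Ratio: 146.124 / 9.834 = 14.859.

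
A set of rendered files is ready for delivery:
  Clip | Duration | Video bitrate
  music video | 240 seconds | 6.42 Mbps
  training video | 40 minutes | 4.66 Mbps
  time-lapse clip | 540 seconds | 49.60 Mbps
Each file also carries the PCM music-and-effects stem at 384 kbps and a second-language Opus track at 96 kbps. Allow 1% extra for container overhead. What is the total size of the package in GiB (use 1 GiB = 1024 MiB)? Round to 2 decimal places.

Audio total: 384 + 96 = 480 kbps = 0.480 Mbps.
music video: 6.900 Mbps × 240 s × 1.01 = 1672.6 Mb
training video: 5.140 Mbps × 2400 s × 1.01 = 12459.4 Mb
time-lapse clip: 50.080 Mbps × 540 s × 1.01 = 27313.6 Mb
Total: 41445.6 Mb = 5180.7 MB.
= 4.825 GiB.

4.82 GiB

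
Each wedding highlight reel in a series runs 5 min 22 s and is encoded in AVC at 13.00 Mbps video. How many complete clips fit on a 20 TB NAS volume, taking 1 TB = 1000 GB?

38222

5 min 22 s = 322 s
Per item: 13.000 Mbps × 322 s = 4,186 Mb = 523.2 MB.
Capacity: 20 TB = 160,000,000 Mb; 38222.65 items → 38222 complete.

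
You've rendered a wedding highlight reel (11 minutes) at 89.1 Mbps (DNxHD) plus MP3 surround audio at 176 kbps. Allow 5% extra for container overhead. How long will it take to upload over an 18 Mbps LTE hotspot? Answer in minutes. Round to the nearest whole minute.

11 min = 660 s
Audio: 176 kbps = 0.176 Mbps.
Total bitrate: 89.276 Mbps.
File: 89.276 Mbps × 660 s = 58922.2 Mb.
With 5% container overhead: ×1.05. → 61868.3 Mb.
At 18 Mbps: 61868.3 / 18 = 3437.1 s ≈ 57.3 minutes.

57 minutes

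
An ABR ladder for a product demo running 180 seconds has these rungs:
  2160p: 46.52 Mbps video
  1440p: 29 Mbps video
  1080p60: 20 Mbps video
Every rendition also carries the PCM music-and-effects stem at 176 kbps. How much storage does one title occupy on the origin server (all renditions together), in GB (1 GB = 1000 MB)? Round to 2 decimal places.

2.16 GB

Audio: 176 kbps = 0.176 Mbps.
Sum of rendition bitrates: (46.52+0.176) + (29+0.176) + (20+0.176) = 96.048 Mbps.
× 180 s = 17,289 Mb = 2,161 MB = 2.161 GB.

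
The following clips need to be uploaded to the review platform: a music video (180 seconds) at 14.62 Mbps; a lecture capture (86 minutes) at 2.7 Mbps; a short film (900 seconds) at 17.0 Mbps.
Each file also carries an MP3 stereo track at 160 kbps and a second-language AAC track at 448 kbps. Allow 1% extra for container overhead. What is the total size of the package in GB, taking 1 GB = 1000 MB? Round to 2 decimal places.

Audio total: 160 + 448 = 608 kbps = 0.608 Mbps.
music video: 15.228 Mbps × 180 s × 1.01 = 2768.5 Mb
lecture capture: 3.308 Mbps × 5160 s × 1.01 = 17240.0 Mb
short film: 17.608 Mbps × 900 s × 1.01 = 16005.7 Mb
Total: 36014.1 Mb = 4501.8 MB.
= 4.502 GB.

4.50 GB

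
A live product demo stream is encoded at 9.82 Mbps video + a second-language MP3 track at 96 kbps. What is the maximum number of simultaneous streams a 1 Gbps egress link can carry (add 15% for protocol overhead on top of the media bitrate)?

Audio: 96 kbps = 0.096 Mbps.
Per-viewer media rate: 9.916 Mbps.
On the wire with 15% overhead: 11.403 Mbps.
1 Gbps = 1,000 Mbps; 1,000 / 11.403 = 87.69 → 87 viewers.

87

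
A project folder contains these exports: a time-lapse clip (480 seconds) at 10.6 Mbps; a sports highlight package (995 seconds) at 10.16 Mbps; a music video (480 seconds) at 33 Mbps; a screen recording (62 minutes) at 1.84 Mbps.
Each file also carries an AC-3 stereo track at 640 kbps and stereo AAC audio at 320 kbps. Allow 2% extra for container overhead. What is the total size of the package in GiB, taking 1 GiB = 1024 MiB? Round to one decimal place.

5.1 GiB

Audio total: 640 + 320 = 960 kbps = 0.960 Mbps.
time-lapse clip: 11.560 Mbps × 480 s × 1.02 = 5659.8 Mb
sports highlight package: 11.120 Mbps × 995 s × 1.02 = 11285.7 Mb
music video: 33.960 Mbps × 480 s × 1.02 = 16626.8 Mb
screen recording: 2.800 Mbps × 3720 s × 1.02 = 10624.3 Mb
Total: 44196.6 Mb = 5524.6 MB.
= 5.145 GiB.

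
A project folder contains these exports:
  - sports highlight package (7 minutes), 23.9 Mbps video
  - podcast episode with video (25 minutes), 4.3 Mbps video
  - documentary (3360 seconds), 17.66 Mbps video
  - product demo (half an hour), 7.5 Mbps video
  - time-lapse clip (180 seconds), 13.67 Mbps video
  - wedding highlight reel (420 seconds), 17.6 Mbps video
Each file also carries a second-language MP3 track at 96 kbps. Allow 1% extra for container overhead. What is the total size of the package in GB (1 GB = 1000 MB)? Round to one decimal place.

12.6 GB

Audio: 96 kbps = 0.096 Mbps.
sports highlight package: 23.996 Mbps × 420 s × 1.01 = 10179.1 Mb
podcast episode with video: 4.396 Mbps × 1500 s × 1.01 = 6659.9 Mb
documentary: 17.756 Mbps × 3360 s × 1.01 = 60256.8 Mb
product demo: 7.596 Mbps × 1800 s × 1.01 = 13809.5 Mb
time-lapse clip: 13.766 Mbps × 180 s × 1.01 = 2502.7 Mb
wedding highlight reel: 17.696 Mbps × 420 s × 1.01 = 7506.6 Mb
Total: 100914.6 Mb = 12614.3 MB.
= 12.61 GB.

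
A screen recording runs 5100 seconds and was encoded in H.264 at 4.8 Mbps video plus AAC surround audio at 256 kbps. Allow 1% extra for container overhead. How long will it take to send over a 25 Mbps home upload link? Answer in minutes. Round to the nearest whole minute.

17 minutes

Audio: 256 kbps = 0.256 Mbps.
Total bitrate: 5.056 Mbps.
File: 5.056 Mbps × 5100 s = 25785.6 Mb.
With 1% container overhead: ×1.01. → 26043.5 Mb.
At 25 Mbps: 26043.5 / 25 = 1041.7 s ≈ 17.4 minutes.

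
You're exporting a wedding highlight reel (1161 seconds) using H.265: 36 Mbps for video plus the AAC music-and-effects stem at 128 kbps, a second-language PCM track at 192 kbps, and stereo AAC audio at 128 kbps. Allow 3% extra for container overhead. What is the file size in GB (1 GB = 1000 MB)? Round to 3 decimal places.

5.448 GB

Audio total: 128 + 192 + 128 = 448 kbps = 0.448 Mbps.
Total bitrate: 36 + 0.448 = 36.448 Mbps.
Stream data: 36.448 Mbps × 1161 s = 42316.1 Mb.
With 3% container overhead: ×1.03.
43,586 Mb ÷ 8 = 5,448 MB → 5.448 GB.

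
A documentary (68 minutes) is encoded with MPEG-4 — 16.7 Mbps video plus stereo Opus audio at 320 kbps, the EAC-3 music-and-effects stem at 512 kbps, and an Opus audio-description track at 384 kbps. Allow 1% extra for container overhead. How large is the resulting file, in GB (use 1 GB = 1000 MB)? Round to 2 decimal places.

68 min = 4080 s
Audio total: 320 + 512 + 384 = 1216 kbps = 1.216 Mbps.
Total bitrate: 16.7 + 1.216 = 17.916 Mbps.
Stream data: 17.916 Mbps × 4080 s = 73097.3 Mb.
With 1% container overhead: ×1.01.
73,828 Mb ÷ 8 = 9,229 MB → 9.229 GB.

9.23 GB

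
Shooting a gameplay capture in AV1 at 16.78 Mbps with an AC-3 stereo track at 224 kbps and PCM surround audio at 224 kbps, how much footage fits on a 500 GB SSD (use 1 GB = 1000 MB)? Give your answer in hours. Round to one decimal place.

Audio total: 224 + 224 = 448 kbps = 0.448 Mbps.
Total bitrate: 16.78 + 0.448 = 17.228 Mbps.
Capacity: 500 GB = 4,000,000 Mb.
Recording time: 4,000,000 / 17.228 = 232,180 s ≈ 64.5 hours.

64.5 hours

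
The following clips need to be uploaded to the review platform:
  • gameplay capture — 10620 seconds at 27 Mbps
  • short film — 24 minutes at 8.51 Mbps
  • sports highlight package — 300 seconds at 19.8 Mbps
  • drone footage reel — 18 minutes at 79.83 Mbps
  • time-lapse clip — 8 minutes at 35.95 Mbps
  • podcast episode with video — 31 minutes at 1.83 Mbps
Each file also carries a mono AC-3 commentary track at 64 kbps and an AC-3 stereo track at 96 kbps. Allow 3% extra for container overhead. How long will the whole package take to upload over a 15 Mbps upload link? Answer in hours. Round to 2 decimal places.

Audio total: 64 + 96 = 160 kbps = 0.160 Mbps.
gameplay capture: 27.160 Mbps × 10620 s × 1.03 = 297092.4 Mb
short film: 8.670 Mbps × 1440 s × 1.03 = 12859.3 Mb
sports highlight package: 19.960 Mbps × 300 s × 1.03 = 6167.6 Mb
drone footage reel: 79.990 Mbps × 1080 s × 1.03 = 88980.9 Mb
time-lapse clip: 36.110 Mbps × 480 s × 1.03 = 17852.8 Mb
podcast episode with video: 1.990 Mbps × 1860 s × 1.03 = 3812.4 Mb
Total: 426765.5 Mb = 53345.7 MB.
At 15 Mbps: 426765.5 / 15 = 28451 s ≈ 7.9 hours.

7.90 hours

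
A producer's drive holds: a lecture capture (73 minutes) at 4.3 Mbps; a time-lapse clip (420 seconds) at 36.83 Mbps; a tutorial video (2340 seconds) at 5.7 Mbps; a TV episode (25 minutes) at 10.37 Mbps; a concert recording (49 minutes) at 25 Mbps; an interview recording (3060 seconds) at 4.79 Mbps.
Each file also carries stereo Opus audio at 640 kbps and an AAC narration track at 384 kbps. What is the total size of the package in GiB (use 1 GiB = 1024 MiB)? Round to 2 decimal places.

Audio total: 640 + 384 = 1024 kbps = 1.024 Mbps.
lecture capture: 5.324 Mbps × 4380 s = 23319.1 Mb
time-lapse clip: 37.854 Mbps × 420 s = 15898.7 Mb
tutorial video: 6.724 Mbps × 2340 s = 15734.2 Mb
TV episode: 11.394 Mbps × 1500 s = 17091.0 Mb
concert recording: 26.024 Mbps × 2940 s = 76510.6 Mb
interview recording: 5.814 Mbps × 3060 s = 17790.8 Mb
Total: 166344.4 Mb = 20793.0 MB.
= 19.37 GiB.

19.37 GiB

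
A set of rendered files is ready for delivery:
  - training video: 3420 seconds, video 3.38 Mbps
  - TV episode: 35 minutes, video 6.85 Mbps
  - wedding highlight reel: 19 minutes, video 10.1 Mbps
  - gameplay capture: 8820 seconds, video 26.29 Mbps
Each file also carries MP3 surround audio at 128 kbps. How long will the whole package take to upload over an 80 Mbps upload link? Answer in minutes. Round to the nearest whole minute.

Audio: 128 kbps = 0.128 Mbps.
training video: 3.508 Mbps × 3420 s = 11997.4 Mb
TV episode: 6.978 Mbps × 2100 s = 14653.8 Mb
wedding highlight reel: 10.228 Mbps × 1140 s = 11659.9 Mb
gameplay capture: 26.418 Mbps × 8820 s = 233006.8 Mb
Total: 271317.8 Mb = 33914.7 MB.
At 80 Mbps: 271317.8 / 80 = 3391 s ≈ 56.5 minutes.

57 minutes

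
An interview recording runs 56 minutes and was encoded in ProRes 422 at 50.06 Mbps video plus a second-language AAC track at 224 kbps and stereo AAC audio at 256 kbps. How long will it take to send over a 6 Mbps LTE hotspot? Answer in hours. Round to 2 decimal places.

56 min = 3360 s
Audio total: 224 + 256 = 480 kbps = 0.480 Mbps.
Total bitrate: 50.540 Mbps.
File: 50.540 Mbps × 3360 s = 169814.4 Mb.
At 6 Mbps: 169814.4 / 6 = 28302.4 s ≈ 7.86 hours.

7.86 hours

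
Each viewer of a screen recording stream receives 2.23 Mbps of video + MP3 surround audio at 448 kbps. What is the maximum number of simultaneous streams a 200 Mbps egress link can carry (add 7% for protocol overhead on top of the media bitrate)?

69

Audio: 448 kbps = 0.448 Mbps.
Per-viewer media rate: 2.678 Mbps.
On the wire with 7% overhead: 2.865 Mbps.
200 Mbps = 200.0 Mbps; 200.0 / 2.865 = 69.80 → 69 viewers.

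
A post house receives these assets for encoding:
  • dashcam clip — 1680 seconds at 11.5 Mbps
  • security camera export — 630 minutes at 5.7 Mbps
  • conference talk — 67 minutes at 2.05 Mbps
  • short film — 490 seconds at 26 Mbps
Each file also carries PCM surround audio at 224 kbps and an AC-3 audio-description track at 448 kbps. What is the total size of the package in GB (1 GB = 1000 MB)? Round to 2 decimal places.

35.67 GB

Audio total: 224 + 448 = 672 kbps = 0.672 Mbps.
dashcam clip: 12.172 Mbps × 1680 s = 20449.0 Mb
security camera export: 6.372 Mbps × 37800 s = 240861.6 Mb
conference talk: 2.722 Mbps × 4020 s = 10942.4 Mb
short film: 26.672 Mbps × 490 s = 13069.3 Mb
Total: 285322.3 Mb = 35665.3 MB.
= 35.67 GB.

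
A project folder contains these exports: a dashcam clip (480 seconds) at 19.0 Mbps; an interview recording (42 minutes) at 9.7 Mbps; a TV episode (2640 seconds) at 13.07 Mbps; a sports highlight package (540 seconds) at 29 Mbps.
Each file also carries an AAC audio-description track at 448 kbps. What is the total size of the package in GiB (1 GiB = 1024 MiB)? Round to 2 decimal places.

10.07 GiB

Audio: 448 kbps = 0.448 Mbps.
dashcam clip: 19.448 Mbps × 480 s = 9335.0 Mb
interview recording: 10.148 Mbps × 2520 s = 25573.0 Mb
TV episode: 13.518 Mbps × 2640 s = 35687.5 Mb
sports highlight package: 29.448 Mbps × 540 s = 15901.9 Mb
Total: 86497.4 Mb = 10812.2 MB.
= 10.07 GiB.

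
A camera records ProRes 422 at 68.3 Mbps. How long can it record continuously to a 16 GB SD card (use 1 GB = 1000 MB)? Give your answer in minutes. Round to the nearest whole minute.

Capacity: 16 GB = 128,000 Mb.
Recording time: 128,000 / 68.300 = 1,874 s ≈ 31.2 minutes.

31 minutes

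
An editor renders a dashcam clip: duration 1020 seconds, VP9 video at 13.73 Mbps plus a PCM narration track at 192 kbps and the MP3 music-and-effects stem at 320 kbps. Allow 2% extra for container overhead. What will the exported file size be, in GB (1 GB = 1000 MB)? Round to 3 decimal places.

1.852 GB

Audio total: 192 + 320 = 512 kbps = 0.512 Mbps.
Total bitrate: 13.73 + 0.512 = 14.242 Mbps.
Stream data: 14.242 Mbps × 1020 s = 14526.8 Mb.
With 2% container overhead: ×1.02.
14,817 Mb ÷ 8 = 1,852 MB → 1.852 GB.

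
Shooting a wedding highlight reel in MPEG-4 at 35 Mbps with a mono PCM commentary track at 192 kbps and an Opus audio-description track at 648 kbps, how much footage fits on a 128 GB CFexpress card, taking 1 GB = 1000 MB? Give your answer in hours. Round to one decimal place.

Audio total: 192 + 648 = 840 kbps = 0.840 Mbps.
Total bitrate: 35 + 0.840 = 35.840 Mbps.
Capacity: 128 GB = 1,024,000 Mb.
Recording time: 1,024,000 / 35.840 = 28,571 s ≈ 7.94 hours.

7.9 hours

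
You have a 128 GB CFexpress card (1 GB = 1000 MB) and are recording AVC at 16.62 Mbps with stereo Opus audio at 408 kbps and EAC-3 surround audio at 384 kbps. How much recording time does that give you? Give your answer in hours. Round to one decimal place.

16.3 hours

Audio total: 408 + 384 = 792 kbps = 0.792 Mbps.
Total bitrate: 16.62 + 0.792 = 17.412 Mbps.
Capacity: 128 GB = 1,024,000 Mb.
Recording time: 1,024,000 / 17.412 = 58,810 s ≈ 16.3 hours.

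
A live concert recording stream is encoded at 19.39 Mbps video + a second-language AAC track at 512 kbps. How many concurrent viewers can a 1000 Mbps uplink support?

Audio: 512 kbps = 0.512 Mbps.
Per-viewer media rate: 19.902 Mbps.
1000 Mbps = 1,000 Mbps; 1,000 / 19.902 = 50.25 → 50 viewers.

50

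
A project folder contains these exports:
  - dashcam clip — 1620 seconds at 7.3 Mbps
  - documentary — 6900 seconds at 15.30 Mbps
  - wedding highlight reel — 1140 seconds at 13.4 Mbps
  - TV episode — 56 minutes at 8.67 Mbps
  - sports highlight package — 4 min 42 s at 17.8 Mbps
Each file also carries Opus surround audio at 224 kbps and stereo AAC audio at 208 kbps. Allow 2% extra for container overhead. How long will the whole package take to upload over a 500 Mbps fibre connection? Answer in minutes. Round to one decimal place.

Audio total: 224 + 208 = 432 kbps = 0.432 Mbps.
dashcam clip: 7.732 Mbps × 1620 s × 1.02 = 12776.4 Mb
documentary: 15.732 Mbps × 6900 s × 1.02 = 110721.8 Mb
wedding highlight reel: 13.832 Mbps × 1140 s × 1.02 = 16083.8 Mb
TV episode: 9.102 Mbps × 3360 s × 1.02 = 31194.4 Mb
sports highlight package: 18.232 Mbps × 282 s × 1.02 = 5244.3 Mb
Total: 176020.6 Mb = 22002.6 MB.
At 500 Mbps: 176020.6 / 500 = 352 s ≈ 5.87 minutes.

5.9 minutes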